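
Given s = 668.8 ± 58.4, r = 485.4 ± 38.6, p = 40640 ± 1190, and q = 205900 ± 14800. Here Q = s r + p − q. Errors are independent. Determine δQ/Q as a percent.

Let w = s·r = 324600. δw/w = √((1·δs/s)² + (1·δr/r)²) = √(0.00762 + 0.00632) = 0.118, so δw = 38300.
Q = w + p − q: δQ = √(δw² + δp² + δq²) = √(1.47e+09 + 1.42e+06 + 2.19e+08) = 41100
Q = 159400, so δQ/Q = 41100/159400 = 0.258.

25.8%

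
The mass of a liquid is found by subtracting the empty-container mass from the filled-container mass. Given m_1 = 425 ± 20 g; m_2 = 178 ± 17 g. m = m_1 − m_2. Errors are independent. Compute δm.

Sums and differences: (δm)² = Σ (cᵢ δxᵢ)².
  (δm_1)² = 400;  (δm_2)² = 289
δm = √(689) = 26.2 g

26.2 g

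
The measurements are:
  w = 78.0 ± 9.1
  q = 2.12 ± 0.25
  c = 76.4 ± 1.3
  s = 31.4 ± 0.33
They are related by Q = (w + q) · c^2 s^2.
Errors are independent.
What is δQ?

5.55e+07

Let u = w + q = 80.1. δu = √(δw² + δq²) = √(82.8 + 0.0625) = 9.10, so δu/u = 0.114.
Q is then a monomial in u, c, s:
δQ/Q = √((δu/u)² + (2·δc/c)² + (2·δs/s)²) = √(0.0129 + 0.00116 + 0.000442) = 0.120
Q = 4.61e+08, so δQ = 0.120 × 4.61e+08 = 5.55e+07.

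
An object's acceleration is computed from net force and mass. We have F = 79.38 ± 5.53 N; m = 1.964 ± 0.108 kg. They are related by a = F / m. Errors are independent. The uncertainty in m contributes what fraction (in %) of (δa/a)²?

38.4%

(δa/a)² = (1·δF/F)² + (-1·δm/m)²
  F term: (1×0.0697)² = 0.00485
  m term: (-1×0.0550)² = 0.00302
Total = 0.00788. Share from m = 0.00302/0.00788 = 0.384.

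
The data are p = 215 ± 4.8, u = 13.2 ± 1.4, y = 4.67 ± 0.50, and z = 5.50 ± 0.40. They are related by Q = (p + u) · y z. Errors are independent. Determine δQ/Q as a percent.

13.1%

Let w = p + u = 228. δw = √(δp² + δu²) = √(23.0 + 1.96) = 5.00, so δw/w = 0.0219.
Q is then a monomial in w, y, z:
δQ/Q = √((δw/w)² + (1·δy/y)² + (1·δz/z)²) = √(0.000480 + 0.0115 + 0.00529) = 0.131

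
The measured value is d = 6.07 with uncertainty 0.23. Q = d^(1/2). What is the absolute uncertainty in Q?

0.0467

Products/powers → add relative errors in quadrature, weighted by exponent:
  (½·δd/d)² = (0.5×0.0379)² = 0.000359
δQ/Q = √(0.000359) = 0.0189
Q = 2.46, so δQ = 0.0189 × 2.46 = 0.0467.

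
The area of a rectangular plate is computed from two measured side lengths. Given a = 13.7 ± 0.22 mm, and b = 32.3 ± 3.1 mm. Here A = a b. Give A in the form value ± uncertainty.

For a monomial A ∝ a, b, fractional errors add in quadrature:
  (1·δa/a)² = (1×0.0161)² = 0.000258;  (1·δb/b)² = (1×0.0960)² = 0.00921
δA/A = √(0.00947) = 0.0973
A = 443 mm^2, so δA = 0.0973 × 443 = 43.1 mm^2.

443 ± 43.1 mm^2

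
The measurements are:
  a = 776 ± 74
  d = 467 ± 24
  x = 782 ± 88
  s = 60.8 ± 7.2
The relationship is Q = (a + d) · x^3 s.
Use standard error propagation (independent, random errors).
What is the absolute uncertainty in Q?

Let u = a + d = 1240. δu = √(δa² + δd²) = √(5480 + 576) = 77.8, so δu/u = 0.0626.
Q is then a monomial in u, x, s:
δQ/Q = √((δu/u)² + (3·δx/x)² + (1·δs/s)²) = √(0.00392 + 0.114 + 0.0140) = 0.363
Q = 3.61e+13, so δQ = 0.363 × 3.61e+13 = 1.31e+13.

1.31e+13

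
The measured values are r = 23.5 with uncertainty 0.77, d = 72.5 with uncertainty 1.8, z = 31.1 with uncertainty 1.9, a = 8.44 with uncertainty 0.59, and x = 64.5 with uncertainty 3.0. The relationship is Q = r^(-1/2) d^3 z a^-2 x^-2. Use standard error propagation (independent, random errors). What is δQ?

Products/powers → add relative errors in quadrature, weighted by exponent:
  (−½·δr/r)² = (-0.5×0.0328)² = 0.000268;  (3·δd/d)² = (3×0.0248)² = 0.00555;  (1·δz/z)² = (1×0.0611)² = 0.00373;  (-2·δa/a)² = (-2×0.0699)² = 0.0195;  (-2·δx/x)² = (-2×0.0465)² = 0.00865
δQ/Q = √(0.0377) = 0.194
Q = 8.25, so δQ = 0.194 × 8.25 = 1.60.

1.60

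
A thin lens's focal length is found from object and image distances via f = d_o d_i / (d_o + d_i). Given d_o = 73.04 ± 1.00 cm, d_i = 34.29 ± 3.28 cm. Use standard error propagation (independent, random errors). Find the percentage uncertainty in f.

6.52%

∂f/∂d_o = (d_i/(d_o+d_i))² = 0.102;  ∂f/∂d_i = (d_o/(d_o+d_i))² = 0.463
δf = √((∂f/∂d_o · δd_o)² + (∂f/∂d_i · δd_i)²) = √(0.0104 + 2.31) = 1.52 cm
f = 23.33 cm, so δf/f = 1.52/23.33 = 0.0652.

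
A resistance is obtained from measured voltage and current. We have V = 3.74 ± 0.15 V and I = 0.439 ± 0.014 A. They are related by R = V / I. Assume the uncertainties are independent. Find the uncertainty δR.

0.437 Ω

Products/powers → add relative errors in quadrature, weighted by exponent:
  (1·δV/V)² = (1×0.0401)² = 0.00161;  (-1·δI/I)² = (-1×0.0319)² = 0.00102
δR/R = √(0.00263) = 0.0512
R = 8.52 Ω, so δR = 0.0512 × 8.52 = 0.437 Ω.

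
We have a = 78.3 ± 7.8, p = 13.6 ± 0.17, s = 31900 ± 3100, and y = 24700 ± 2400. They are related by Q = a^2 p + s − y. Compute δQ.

17100

Let w = a^2·p = 83400. δw/w = √((2·δa/a)² + (1·δp/p)²) = √(0.0397 + 0.000156) = 0.200, so δw = 16600.
Q = w + s − y: δQ = √(δw² + δs² + δy²) = √(2.77e+08 + 9.61e+06 + 5.76e+06) = 17100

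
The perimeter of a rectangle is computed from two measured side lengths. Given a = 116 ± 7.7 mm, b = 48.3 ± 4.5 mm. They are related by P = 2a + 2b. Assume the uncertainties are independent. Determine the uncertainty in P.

17.8 mm

P is a linear combination, so absolute uncertainties add in quadrature:
  (2·δa)² = 237;  (2·δb)² = 81.0
δP = √(318) = 17.8 mm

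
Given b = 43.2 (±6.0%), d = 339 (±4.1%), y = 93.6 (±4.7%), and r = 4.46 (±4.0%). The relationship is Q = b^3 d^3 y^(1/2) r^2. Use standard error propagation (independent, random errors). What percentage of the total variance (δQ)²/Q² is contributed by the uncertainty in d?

27.8%

(δQ/Q)² = (3·δb/b)² + (3·δd/d)² + (½·δy/y)² + (2·δr/r)²
  b term: (3×0.0600)² = 0.0324
  d term: (3×0.0410)² = 0.0151
  y term: (0.5×0.0470)² = 0.000552
  r term: (2×0.0400)² = 0.00640
Total = 0.0545. Share from d = 0.0151/0.0545 = 0.278.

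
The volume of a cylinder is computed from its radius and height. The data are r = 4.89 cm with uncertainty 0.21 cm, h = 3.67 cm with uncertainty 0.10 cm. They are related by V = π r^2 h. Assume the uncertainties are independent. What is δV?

24.8 cm^3

Products/powers → add relative errors in quadrature, weighted by exponent:
  (2·δr/r)² = (2×0.0429)² = 0.00738;  (1·δh/h)² = (1×0.0272)² = 0.000742
δV/V = √(0.00812) = 0.0901
V = 276 cm^3, so δV = 0.0901 × 276 = 24.8 cm^3.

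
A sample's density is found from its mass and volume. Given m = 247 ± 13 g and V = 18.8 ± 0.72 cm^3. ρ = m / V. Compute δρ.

Products/powers → add relative errors in quadrature, weighted by exponent:
  (1·δm/m)² = (1×0.0526)² = 0.00277;  (-1·δV/V)² = (-1×0.0383)² = 0.00147
δρ/ρ = √(0.00424) = 0.0651
ρ = 13.1 g/cm^3, so δρ = 0.0651 × 13.1 = 0.855 g/cm^3.

0.855 g/cm^3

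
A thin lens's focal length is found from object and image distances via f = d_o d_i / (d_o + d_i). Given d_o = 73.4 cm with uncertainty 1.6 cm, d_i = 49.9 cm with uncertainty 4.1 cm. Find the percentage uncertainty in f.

4.97%

∂f/∂d_o = (d_i/(d_o+d_i))² = 0.164;  ∂f/∂d_i = (d_o/(d_o+d_i))² = 0.354
δf = √((∂f/∂d_o · δd_o)² + (∂f/∂d_i · δd_i)²) = √(0.0687 + 2.11) = 1.48 cm
f = 29.7 cm, so δf/f = 1.48/29.7 = 0.0497.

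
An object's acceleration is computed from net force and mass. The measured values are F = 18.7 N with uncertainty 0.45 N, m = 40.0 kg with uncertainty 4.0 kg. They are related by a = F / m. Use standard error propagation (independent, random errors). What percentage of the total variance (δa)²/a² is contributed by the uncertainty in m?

(δa/a)² = (1·δF/F)² + (-1·δm/m)²
  F term: (1×0.0241)² = 0.000579
  m term: (-1×0.100)² = 0.0100
Total = 0.0106. Share from m = 0.0100/0.0106 = 0.945.

94.5%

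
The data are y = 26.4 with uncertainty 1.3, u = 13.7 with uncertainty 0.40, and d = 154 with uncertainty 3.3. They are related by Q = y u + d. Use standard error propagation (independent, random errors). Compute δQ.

Let p = y·u = 362. δp/p = √((1·δy/y)² + (1·δu/u)²) = √(0.00242 + 0.000852) = 0.0572, so δp = 20.7.
Q = p + d: δQ = √(δp² + δd²) = √(429 + 10.9) = 21.0

21.0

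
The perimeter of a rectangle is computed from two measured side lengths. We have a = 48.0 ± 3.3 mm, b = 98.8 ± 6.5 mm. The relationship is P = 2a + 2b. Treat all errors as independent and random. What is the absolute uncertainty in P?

Absolute uncertainties add in quadrature for a linear combination:
  (2·δa)² = 43.6;  (2·δb)² = 169
δP = √(213) = 14.6 mm

14.6 mm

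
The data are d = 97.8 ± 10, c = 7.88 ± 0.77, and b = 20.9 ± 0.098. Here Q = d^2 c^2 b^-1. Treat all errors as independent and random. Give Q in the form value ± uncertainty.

28400 ± 8040

Relative error in a monomial: (δQ/Q)² = Σ (nᵢ · δxᵢ/xᵢ)².
  (2·δd/d)² = (2×0.102)² = 0.0418;  (2·δc/c)² = (2×0.0977)² = 0.0382;  (-1·δb/b)² = (-1×0.00469)² = 2.2e-05
δQ/Q = √(0.0800) = 0.283
Q = 28400, so δQ = 0.283 × 28400 = 8040.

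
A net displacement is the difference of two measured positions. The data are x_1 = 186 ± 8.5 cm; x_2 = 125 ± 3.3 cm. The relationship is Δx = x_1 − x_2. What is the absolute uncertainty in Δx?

9.12 cm

Each term contributes (cᵢ δxᵢ)² to (δΔx)²:
  (δx_1)² = 72.2;  (δx_2)² = 10.9
δΔx = √(83.1) = 9.12 cm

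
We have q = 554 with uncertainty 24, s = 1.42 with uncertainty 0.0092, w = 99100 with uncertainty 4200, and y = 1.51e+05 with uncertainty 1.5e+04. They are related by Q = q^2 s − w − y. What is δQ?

Let p = q^2·s = 4.36e+05. δp/p = √((2·δq/q)² + (1·δs/s)²) = √(0.00751 + 4.2e-05) = 0.0869, so δp = 37900.
Q = p − w − y: δQ = √(δp² + δw² + δy²) = √(1.43e+09 + 1.76e+07 + 2.25e+08) = 40900

40900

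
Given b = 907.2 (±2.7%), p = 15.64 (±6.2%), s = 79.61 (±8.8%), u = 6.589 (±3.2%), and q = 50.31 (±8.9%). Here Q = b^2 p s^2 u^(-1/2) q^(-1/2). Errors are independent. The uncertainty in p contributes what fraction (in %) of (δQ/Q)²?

9.62%

(δQ/Q)² = (2·δb/b)² + (1·δp/p)² + (2·δs/s)² + (−½·δu/u)² + (−½·δq/q)²
  b term: (2×0.0270)² = 0.00292
  p term: (1×0.0620)² = 0.00384
  s term: (2×0.0880)² = 0.0310
  u term: (-0.5×0.0320)² = 0.000256
  q term: (-0.5×0.0890)² = 0.00198
Total = 0.0400. Share from p = 0.00384/0.0400 = 0.0962.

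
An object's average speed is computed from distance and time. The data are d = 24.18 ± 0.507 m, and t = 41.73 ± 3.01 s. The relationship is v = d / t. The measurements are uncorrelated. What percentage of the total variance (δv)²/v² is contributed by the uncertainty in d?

7.79%

(δv/v)² = (1·δd/d)² + (-1·δt/t)²
  d term: (1×0.0210)² = 0.000440
  t term: (-1×0.0721)² = 0.00520
Total = 0.00564. Share from d = 0.000440/0.00564 = 0.0779.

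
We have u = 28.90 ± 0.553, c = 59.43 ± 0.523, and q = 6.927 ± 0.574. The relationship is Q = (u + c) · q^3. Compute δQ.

Let w = u + c = 88.33. δw = √(δu² + δc²) = √(0.306 + 0.274) = 0.761, so δw/w = 0.00862.
Q is then a monomial in w, q:
δQ/Q = √((δw/w)² + (3·δq/q)²) = √(7.43e-05 + 0.0618) = 0.249
Q = 29360, so δQ = 0.249 × 29360 = 7300.

7300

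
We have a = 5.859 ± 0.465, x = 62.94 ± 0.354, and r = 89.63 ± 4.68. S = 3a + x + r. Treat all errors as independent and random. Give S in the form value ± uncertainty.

170.1 ± 4.90

Absolute uncertainties add in quadrature for a linear combination:
  (3·δa)² = 1.95;  (δx)² = 0.125;  (δr)² = 21.9
δS = √(24.0) = 4.90
S = 170.1.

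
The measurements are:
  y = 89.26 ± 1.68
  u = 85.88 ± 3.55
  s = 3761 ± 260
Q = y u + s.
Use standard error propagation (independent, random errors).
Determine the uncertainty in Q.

435

Let p = y·u = 7666. δp/p = √((1·δy/y)² + (1·δu/u)²) = √(0.000354 + 0.00171) = 0.0454, so δp = 348.
Q = p + s: δQ = √(δp² + δs²) = √(1.21e+05 + 67600) = 435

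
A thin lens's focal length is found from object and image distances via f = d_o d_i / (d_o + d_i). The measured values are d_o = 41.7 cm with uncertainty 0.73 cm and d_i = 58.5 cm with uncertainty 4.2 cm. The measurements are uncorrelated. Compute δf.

∂f/∂d_o = (d_i/(d_o+d_i))² = 0.341;  ∂f/∂d_i = (d_o/(d_o+d_i))² = 0.173
δf = √((∂f/∂d_o · δd_o)² + (∂f/∂d_i · δd_i)²) = √(0.0619 + 0.529) = 0.769 cm

0.769 cm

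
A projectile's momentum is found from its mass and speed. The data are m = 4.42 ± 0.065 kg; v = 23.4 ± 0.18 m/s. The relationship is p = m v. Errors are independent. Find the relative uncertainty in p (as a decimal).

0.0166

For a monomial p ∝ m, v, fractional errors add in quadrature:
  (1·δm/m)² = (1×0.0147)² = 0.000216;  (1·δv/v)² = (1×0.00769)² = 5.92e-05
δp/p = √(0.000275) = 0.0166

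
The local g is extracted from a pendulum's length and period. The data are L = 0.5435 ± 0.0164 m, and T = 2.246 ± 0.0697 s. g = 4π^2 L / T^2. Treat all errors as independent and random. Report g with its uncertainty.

4.253 ± 0.294 m/s^2

Since g is a product/quotient, work with relative uncertainties:
  (1·δL/L)² = (1×0.0302)² = 0.000911;  (-2·δT/T)² = (-2×0.0310)² = 0.00385
δg/g = √(0.00476) = 0.0690
g = 4.253 m/s^2, so δg = 0.0690 × 4.253 = 0.294 m/s^2.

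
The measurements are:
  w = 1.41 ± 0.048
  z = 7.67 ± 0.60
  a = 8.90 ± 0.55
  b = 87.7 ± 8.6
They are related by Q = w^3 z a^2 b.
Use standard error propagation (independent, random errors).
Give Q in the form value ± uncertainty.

Relative error in a monomial: (δQ/Q)² = Σ (nᵢ · δxᵢ/xᵢ)².
  (3·δw/w)² = (3×0.0340)² = 0.0104;  (1·δz/z)² = (1×0.0782)² = 0.00612;  (2·δa/a)² = (2×0.0618)² = 0.0153;  (1·δb/b)² = (1×0.0981)² = 0.00962
δQ/Q = √(0.0414) = 0.204
Q = 1.49e+05, so δQ = 0.204 × 1.49e+05 = 30400.

(1.49 ± 0.304) × 10^5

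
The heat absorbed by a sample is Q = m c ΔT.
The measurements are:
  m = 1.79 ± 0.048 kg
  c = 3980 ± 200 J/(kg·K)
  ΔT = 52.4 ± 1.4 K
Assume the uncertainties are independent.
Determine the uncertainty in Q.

For a monomial Q ∝ m, c, ΔT, fractional errors add in quadrature:
  (1·δm/m)² = (1×0.0268)² = 0.000719;  (1·δc/c)² = (1×0.0503)² = 0.00253;  (1·δΔT/ΔT)² = (1×0.0267)² = 0.000714
δQ/Q = √(0.00396) = 0.0629
Q = 3.73e+05 J, so δQ = 0.0629 × 3.73e+05 = 23500 J.

23500 J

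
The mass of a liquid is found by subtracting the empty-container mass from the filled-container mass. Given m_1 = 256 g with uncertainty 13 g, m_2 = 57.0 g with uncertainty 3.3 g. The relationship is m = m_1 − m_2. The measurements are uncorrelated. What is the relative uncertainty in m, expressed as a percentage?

m is a linear combination, so absolute uncertainties add in quadrature:
  (δm_1)² = 169;  (δm_2)² = 10.9
δm = √(180) = 13.4 g
m = 199 g, so δm/m = 13.4/199 = 0.0674.

6.74%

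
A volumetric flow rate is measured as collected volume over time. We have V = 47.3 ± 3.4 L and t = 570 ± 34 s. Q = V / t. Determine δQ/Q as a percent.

9.34%

For a monomial Q ∝ V, t^-1, fractional errors add in quadrature:
  (1·δV/V)² = (1×0.0719)² = 0.00517;  (-1·δt/t)² = (-1×0.0596)² = 0.00356
δQ/Q = √(0.00872) = 0.0934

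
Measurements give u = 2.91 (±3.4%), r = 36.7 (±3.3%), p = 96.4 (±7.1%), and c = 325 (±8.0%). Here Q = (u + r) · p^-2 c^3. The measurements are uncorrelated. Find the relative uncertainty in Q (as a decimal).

0.281

Let w = u + r = 39.6. δw = √(δu² + δr²) = √(0.00979 + 1.47) = 1.22, so δw/w = 0.0307.
Q is then a monomial in w, p, c:
δQ/Q = √((δw/w)² + (-2·δp/p)² + (3·δc/c)²) = √(0.000941 + 0.0202 + 0.0576) = 0.281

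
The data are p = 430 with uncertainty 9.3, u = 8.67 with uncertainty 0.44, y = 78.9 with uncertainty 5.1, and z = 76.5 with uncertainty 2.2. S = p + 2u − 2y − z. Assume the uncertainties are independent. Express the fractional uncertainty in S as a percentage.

Each term contributes (cᵢ δxᵢ)² to (δS)²:
  (δp)² = 86.5;  (2·δu)² = 0.774;  (2·δy)² = 104;  (δz)² = 4.84
δS = √(196) = 14.0
S = 213, so δS/S = 14.0/213 = 0.0657.

6.57%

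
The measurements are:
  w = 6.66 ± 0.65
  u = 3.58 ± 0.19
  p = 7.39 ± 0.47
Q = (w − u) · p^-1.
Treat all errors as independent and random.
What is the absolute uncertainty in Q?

Let h = w − u = 3.08. δh = √(δw² + δu²) = √(0.423 + 0.0361) = 0.677, so δh/h = 0.220.
Q is then a monomial in h, p:
δQ/Q = √((δh/h)² + (-1·δp/p)²) = √(0.0483 + 0.00404) = 0.229
Q = 0.417, so δQ = 0.229 × 0.417 = 0.0954.

0.0954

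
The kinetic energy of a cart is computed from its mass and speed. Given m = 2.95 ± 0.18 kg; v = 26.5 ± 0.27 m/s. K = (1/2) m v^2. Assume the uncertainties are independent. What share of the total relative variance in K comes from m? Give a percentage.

(δK/K)² = (1·δm/m)² + (2·δv/v)²
  m term: (1×0.0610)² = 0.00372
  v term: (2×0.0102)² = 0.000415
Total = 0.00414. Share from m = 0.00372/0.00414 = 0.900.

90.0%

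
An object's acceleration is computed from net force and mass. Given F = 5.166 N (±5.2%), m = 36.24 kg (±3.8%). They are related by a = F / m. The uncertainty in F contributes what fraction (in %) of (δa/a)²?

(δa/a)² = (1·δF/F)² + (-1·δm/m)²
  F term: (1×0.0520)² = 0.00270
  m term: (-1×0.0380)² = 0.00144
Total = 0.00415. Share from F = 0.00270/0.00415 = 0.652.

65.2%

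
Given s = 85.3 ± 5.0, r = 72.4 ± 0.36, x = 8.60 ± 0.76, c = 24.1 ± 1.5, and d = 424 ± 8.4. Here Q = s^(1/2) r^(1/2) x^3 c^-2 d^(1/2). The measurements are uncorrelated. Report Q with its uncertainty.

1770 ± 522

For a monomial Q ∝ s^(1/2), r^(1/2), x^3, c^-2, d^(1/2), fractional errors add in quadrature:
  (½·δs/s)² = (0.5×0.0586)² = 0.000859;  (½·δr/r)² = (0.5×0.00497)² = 6.18e-06;  (3·δx/x)² = (3×0.0884)² = 0.0703;  (-2·δc/c)² = (-2×0.0622)² = 0.0155;  (½·δd/d)² = (0.5×0.0198)² = 9.81e-05
δQ/Q = √(0.0867) = 0.295
Q = 1770, so δQ = 0.295 × 1770 = 522.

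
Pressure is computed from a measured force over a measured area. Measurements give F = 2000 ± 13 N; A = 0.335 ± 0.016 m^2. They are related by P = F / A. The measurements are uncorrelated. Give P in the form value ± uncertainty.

Products/powers → add relative errors in quadrature, weighted by exponent:
  (1·δF/F)² = (1×0.00650)² = 4.22e-05;  (-1·δA/A)² = (-1×0.0478)² = 0.00228
δP/P = √(0.00232) = 0.0482
P = 5970 Pa, so δP = 0.0482 × 5970 = 288 Pa.

5970 ± 288 Pa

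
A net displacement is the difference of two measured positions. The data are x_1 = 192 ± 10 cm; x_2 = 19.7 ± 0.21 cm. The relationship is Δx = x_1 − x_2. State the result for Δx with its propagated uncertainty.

For a sum/difference, combine absolute errors in quadrature:
  (δx_1)² = 100;  (δx_2)² = 0.0441
δΔx = √(100) = 10.0 cm
Δx = 172 cm.

172 ± 10.0 cm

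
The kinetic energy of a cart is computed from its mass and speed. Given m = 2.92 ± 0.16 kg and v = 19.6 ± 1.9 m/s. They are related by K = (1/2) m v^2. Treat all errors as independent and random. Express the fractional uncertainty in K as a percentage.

20.1%

Since K is a product/quotient, work with relative uncertainties:
  (1·δm/m)² = (1×0.0548)² = 0.00300;  (2·δv/v)² = (2×0.0969)² = 0.0376
δK/K = √(0.0406) = 0.201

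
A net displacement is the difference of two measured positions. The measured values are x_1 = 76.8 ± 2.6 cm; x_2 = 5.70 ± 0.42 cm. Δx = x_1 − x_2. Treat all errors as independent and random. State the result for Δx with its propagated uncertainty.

71.1 ± 2.63 cm

Δx is a linear combination, so absolute uncertainties add in quadrature:
  (δx_1)² = 6.76;  (δx_2)² = 0.176
δΔx = √(6.94) = 2.63 cm
Δx = 71.1 cm.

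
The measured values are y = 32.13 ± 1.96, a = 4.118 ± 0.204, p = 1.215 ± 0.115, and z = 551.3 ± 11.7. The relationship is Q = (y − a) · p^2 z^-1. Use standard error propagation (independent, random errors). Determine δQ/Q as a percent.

20.3%

Let u = y − a = 28.01. δu = √(δy² + δa²) = √(3.84 + 0.0416) = 1.97, so δu/u = 0.0703.
Q is then a monomial in u, p, z:
δQ/Q = √((δu/u)² + (2·δp/p)² + (-1·δz/z)²) = √(0.00495 + 0.0358 + 0.000450) = 0.203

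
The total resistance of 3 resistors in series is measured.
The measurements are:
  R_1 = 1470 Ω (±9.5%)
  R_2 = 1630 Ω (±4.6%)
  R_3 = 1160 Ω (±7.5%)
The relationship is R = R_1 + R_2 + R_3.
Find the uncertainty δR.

181 Ω

Each term contributes (cᵢ δxᵢ)² to (δR)²:
  (δR_1)² = 19500;  (δR_2)² = 5620;  (δR_3)² = 7570
δR = √(32700) = 181 Ω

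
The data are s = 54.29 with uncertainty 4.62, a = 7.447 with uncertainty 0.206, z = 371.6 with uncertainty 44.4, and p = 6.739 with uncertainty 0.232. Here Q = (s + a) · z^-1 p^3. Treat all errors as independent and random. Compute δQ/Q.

Let u = s + a = 61.74. δu = √(δs² + δa²) = √(21.3 + 0.0424) = 4.62, so δu/u = 0.0749.
Q is then a monomial in u, z, p:
δQ/Q = √((δu/u)² + (-1·δz/z)² + (3·δp/p)²) = √(0.00561 + 0.0143 + 0.0107) = 0.175

0.175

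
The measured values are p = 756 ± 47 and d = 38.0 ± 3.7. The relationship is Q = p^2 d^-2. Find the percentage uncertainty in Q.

23.1%

Products/powers → add relative errors in quadrature, weighted by exponent:
  (2·δp/p)² = (2×0.0622)² = 0.0155;  (-2·δd/d)² = (-2×0.0974)² = 0.0379
δQ/Q = √(0.0534) = 0.231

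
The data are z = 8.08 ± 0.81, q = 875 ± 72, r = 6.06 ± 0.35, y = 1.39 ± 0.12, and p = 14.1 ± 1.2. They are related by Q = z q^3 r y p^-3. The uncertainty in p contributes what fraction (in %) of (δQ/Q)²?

44.4%

(δQ/Q)² = (1·δz/z)² + (3·δq/q)² + (1·δr/r)² + (1·δy/y)² + (-3·δp/p)²
  z term: (1×0.100)² = 0.0100
  q term: (3×0.0823)² = 0.0609
  r term: (1×0.0578)² = 0.00334
  y term: (1×0.0863)² = 0.00745
  p term: (-3×0.0851)² = 0.0652
Total = 0.147. Share from p = 0.0652/0.147 = 0.444.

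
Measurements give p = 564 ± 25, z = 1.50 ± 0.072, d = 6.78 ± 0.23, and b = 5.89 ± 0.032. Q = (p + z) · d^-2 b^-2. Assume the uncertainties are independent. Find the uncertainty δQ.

0.0290

Let u = p + z = 566. δu = √(δp² + δz²) = √(625 + 0.00518) = 25.0, so δu/u = 0.0442.
Q is then a monomial in u, d, b:
δQ/Q = √((δu/u)² + (-2·δd/d)² + (-2·δb/b)²) = √(0.00195 + 0.00460 + 0.000118) = 0.0817
Q = 0.355, so δQ = 0.0817 × 0.355 = 0.0290.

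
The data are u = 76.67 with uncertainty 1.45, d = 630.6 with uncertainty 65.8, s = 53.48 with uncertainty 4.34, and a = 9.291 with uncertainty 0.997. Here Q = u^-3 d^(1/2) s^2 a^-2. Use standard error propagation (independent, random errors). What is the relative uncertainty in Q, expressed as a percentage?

28.0%

Relative error in a monomial: (δQ/Q)² = Σ (nᵢ · δxᵢ/xᵢ)².
  (-3·δu/u)² = (-3×0.0189)² = 0.00322;  (½·δd/d)² = (0.5×0.104)² = 0.00272;  (2·δs/s)² = (2×0.0812)² = 0.0263;  (-2·δa/a)² = (-2×0.107)² = 0.0461
δQ/Q = √(0.0783) = 0.280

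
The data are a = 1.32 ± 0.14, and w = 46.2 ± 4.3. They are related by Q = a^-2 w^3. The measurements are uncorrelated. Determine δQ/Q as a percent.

Products/powers → add relative errors in quadrature, weighted by exponent:
  (-2·δa/a)² = (-2×0.106)² = 0.0450;  (3·δw/w)² = (3×0.0931)² = 0.0780
δQ/Q = √(0.123) = 0.351

35.1%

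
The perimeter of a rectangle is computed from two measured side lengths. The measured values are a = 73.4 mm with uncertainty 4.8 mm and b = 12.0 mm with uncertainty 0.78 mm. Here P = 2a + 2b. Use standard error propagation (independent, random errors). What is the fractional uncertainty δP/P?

Each term contributes (cᵢ δxᵢ)² to (δP)²:
  (2·δa)² = 92.2;  (2·δb)² = 2.43
δP = √(94.6) = 9.73 mm
P = 171 mm, so δP/P = 9.73/171 = 0.0569.

0.0569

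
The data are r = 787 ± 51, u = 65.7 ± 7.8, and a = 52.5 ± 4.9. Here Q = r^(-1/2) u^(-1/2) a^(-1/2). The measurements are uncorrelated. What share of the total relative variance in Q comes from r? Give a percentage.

(δQ/Q)² = (−½·δr/r)² + (−½·δu/u)² + (−½·δa/a)²
  r term: (-0.5×0.0648)² = 0.00105
  u term: (-0.5×0.119)² = 0.00352
  a term: (-0.5×0.0933)² = 0.00218
Total = 0.00675. Share from r = 0.00105/0.00675 = 0.156.

15.6%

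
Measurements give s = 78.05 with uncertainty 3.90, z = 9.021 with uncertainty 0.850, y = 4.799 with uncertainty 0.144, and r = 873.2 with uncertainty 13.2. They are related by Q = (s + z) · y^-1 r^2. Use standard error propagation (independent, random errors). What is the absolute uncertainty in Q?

8.66e+05

Let u = s + z = 87.07. δu = √(δs² + δz²) = √(15.2 + 0.722) = 3.99, so δu/u = 0.0458.
Q is then a monomial in u, y, r:
δQ/Q = √((δu/u)² + (-1·δy/y)² + (2·δr/r)²) = √(0.00210 + 0.000900 + 0.000914) = 0.0626
Q = 1.383e+07, so δQ = 0.0626 × 1.383e+07 = 8.66e+05.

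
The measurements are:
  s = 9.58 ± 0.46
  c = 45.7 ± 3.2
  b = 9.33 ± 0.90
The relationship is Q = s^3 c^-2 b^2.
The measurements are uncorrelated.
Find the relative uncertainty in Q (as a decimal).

0.279

Each factor contributes (exponent × relative error)² to (δQ/Q)²:
  (3·δs/s)² = (3×0.0480)² = 0.0208;  (-2·δc/c)² = (-2×0.0700)² = 0.0196;  (2·δb/b)² = (2×0.0965)² = 0.0372
δQ/Q = √(0.0776) = 0.279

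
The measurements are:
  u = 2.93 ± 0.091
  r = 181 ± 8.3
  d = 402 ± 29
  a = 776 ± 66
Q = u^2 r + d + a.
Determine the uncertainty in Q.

Let p = u^2·r = 1550. δp/p = √((2·δu/u)² + (1·δr/r)²) = √(0.00386 + 0.00210) = 0.0772, so δp = 120.
Q = p + d + a: δQ = √(δp² + δd² + δa²) = √(14400 + 841 + 4360) = 140

140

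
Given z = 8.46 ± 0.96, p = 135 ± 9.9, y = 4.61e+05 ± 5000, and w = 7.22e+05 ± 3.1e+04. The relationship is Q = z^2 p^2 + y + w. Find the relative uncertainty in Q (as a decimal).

0.142

Let h = z^2·p^2 = 1.3e+06. δh/h = √((2·δz/z)² + (2·δp/p)²) = √(0.0515 + 0.0215) = 0.270, so δh = 3.52e+05.
Q = h + y + w: δQ = √(δh² + δy² + δw²) = √(1.24e+11 + 2.5e+07 + 9.61e+08) = 3.54e+05
Q = 2.49e+06, so δQ/Q = 3.54e+05/2.49e+06 = 0.142.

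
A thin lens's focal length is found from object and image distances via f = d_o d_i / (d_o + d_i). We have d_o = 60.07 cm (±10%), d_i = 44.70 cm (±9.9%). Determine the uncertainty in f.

1.82 cm

∂f/∂d_o = (d_i/(d_o+d_i))² = 0.182;  ∂f/∂d_i = (d_o/(d_o+d_i))² = 0.329
δf = √((∂f/∂d_o · δd_o)² + (∂f/∂d_i · δd_i)²) = √(1.20 + 2.12) = 1.82 cm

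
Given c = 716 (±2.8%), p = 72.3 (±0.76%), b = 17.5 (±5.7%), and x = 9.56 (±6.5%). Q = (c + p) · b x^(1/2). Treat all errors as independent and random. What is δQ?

Let u = c + p = 788. δu = √(δc² + δp²) = √(402 + 0.302) = 20.1, so δu/u = 0.0254.
Q is then a monomial in u, b, x:
δQ/Q = √((δu/u)² + (1·δb/b)² + (½·δx/x)²) = √(0.000647 + 0.00325 + 0.00106) = 0.0704
Q = 42700, so δQ = 0.0704 × 42700 = 3000.

3000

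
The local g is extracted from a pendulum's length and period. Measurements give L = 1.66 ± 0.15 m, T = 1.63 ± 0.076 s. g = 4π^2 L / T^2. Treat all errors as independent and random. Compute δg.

Relative error in a monomial: (δg/g)² = Σ (nᵢ · δxᵢ/xᵢ)².
  (1·δL/L)² = (1×0.0904)² = 0.00817;  (-2·δT/T)² = (-2×0.0466)² = 0.00870
δg/g = √(0.0169) = 0.130
g = 24.7 m/s^2, so δg = 0.130 × 24.7 = 3.20 m/s^2.

3.20 m/s^2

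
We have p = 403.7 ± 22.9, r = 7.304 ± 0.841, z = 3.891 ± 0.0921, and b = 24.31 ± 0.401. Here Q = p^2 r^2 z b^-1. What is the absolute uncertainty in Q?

3.59e+05

For a monomial Q ∝ p^2, r^2, z, b^-1, fractional errors add in quadrature:
  (2·δp/p)² = (2×0.0567)² = 0.0129;  (2·δr/r)² = (2×0.115)² = 0.0530;  (1·δz/z)² = (1×0.0237)² = 0.000560;  (-1·δb/b)² = (-1×0.0165)² = 0.000272
δQ/Q = √(0.0667) = 0.258
Q = 1.392e+06, so δQ = 0.258 × 1.392e+06 = 3.59e+05.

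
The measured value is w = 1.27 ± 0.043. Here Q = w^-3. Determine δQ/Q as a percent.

For a monomial Q ∝ w^-3, fractional errors add in quadrature:
  (-3·δw/w)² = (-3×0.0339)² = 0.0103
δQ/Q = √(0.0103) = 0.102

10.2%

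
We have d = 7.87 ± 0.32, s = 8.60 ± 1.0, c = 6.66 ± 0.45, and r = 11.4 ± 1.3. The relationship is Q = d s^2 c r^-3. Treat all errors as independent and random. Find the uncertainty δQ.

Relative error in a monomial: (δQ/Q)² = Σ (nᵢ · δxᵢ/xᵢ)².
  (1·δd/d)² = (1×0.0407)² = 0.00165;  (2·δs/s)² = (2×0.116)² = 0.0541;  (1·δc/c)² = (1×0.0676)² = 0.00457;  (-3·δr/r)² = (-3×0.114)² = 0.117
δQ/Q = √(0.177) = 0.421
Q = 2.62, so δQ = 0.421 × 2.62 = 1.10.

1.10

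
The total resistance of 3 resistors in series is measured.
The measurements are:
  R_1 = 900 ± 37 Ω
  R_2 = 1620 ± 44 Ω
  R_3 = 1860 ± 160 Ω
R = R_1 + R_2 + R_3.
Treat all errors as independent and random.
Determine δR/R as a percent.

Each term contributes (cᵢ δxᵢ)² to (δR)²:
  (δR_1)² = 1370;  (δR_2)² = 1940;  (δR_3)² = 25600
δR = √(28900) = 170 Ω
R = 4380 Ω, so δR/R = 170/4380 = 0.0388.

3.88%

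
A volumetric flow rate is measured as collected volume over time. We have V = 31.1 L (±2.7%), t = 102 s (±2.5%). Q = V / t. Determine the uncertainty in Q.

Since Q is a product/quotient, work with relative uncertainties:
  (1·δV/V)² = (1×0.0270)² = 0.000729;  (-1·δt/t)² = (-1×0.0250)² = 0.000625
δQ/Q = √(0.00135) = 0.0368
Q = 0.305 L/s, so δQ = 0.0368 × 0.305 = 0.0112 L/s.

0.0112 L/s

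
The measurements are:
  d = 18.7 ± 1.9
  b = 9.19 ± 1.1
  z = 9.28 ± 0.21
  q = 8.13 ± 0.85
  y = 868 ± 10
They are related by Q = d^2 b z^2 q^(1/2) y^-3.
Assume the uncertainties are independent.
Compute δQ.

0.000299

Products/powers → add relative errors in quadrature, weighted by exponent:
  (2·δd/d)² = (2×0.102)² = 0.0413;  (1·δb/b)² = (1×0.120)² = 0.0143;  (2·δz/z)² = (2×0.0226)² = 0.00205;  (½·δq/q)² = (0.5×0.105)² = 0.00273;  (-3·δy/y)² = (-3×0.0115)² = 0.00119
δQ/Q = √(0.0616) = 0.248
Q = 0.00121, so δQ = 0.248 × 0.00121 = 0.000299.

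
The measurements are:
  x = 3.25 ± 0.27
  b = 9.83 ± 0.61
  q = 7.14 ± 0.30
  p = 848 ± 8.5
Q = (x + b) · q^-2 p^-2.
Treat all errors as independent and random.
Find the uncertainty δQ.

3.58e-08

Let u = x + b = 13.1. δu = √(δx² + δb²) = √(0.0729 + 0.372) = 0.667, so δu/u = 0.0510.
Q is then a monomial in u, q, p:
δQ/Q = √((δu/u)² + (-2·δq/q)² + (-2·δp/p)²) = √(0.00260 + 0.00706 + 0.000402) = 0.100
Q = 3.57e-07, so δQ = 0.100 × 3.57e-07 = 3.58e-08.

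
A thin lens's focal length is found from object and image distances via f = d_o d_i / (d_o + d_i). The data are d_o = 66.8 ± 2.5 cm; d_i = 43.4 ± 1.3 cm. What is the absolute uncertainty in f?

0.615 cm

∂f/∂d_o = (d_i/(d_o+d_i))² = 0.155;  ∂f/∂d_i = (d_o/(d_o+d_i))² = 0.367
δf = √((∂f/∂d_o · δd_o)² + (∂f/∂d_i · δd_i)²) = √(0.150 + 0.228) = 0.615 cm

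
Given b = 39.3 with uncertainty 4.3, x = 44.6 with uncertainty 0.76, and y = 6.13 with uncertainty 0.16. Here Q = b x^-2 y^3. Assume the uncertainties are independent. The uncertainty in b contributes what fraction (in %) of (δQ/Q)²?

62.1%

(δQ/Q)² = (1·δb/b)² + (-2·δx/x)² + (3·δy/y)²
  b term: (1×0.109)² = 0.0120
  x term: (-2×0.0170)² = 0.00116
  y term: (3×0.0261)² = 0.00613
Total = 0.0193. Share from b = 0.0120/0.0193 = 0.621.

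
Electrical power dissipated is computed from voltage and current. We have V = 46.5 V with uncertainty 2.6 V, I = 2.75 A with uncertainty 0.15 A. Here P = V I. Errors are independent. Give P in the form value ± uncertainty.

Products/powers → add relative errors in quadrature, weighted by exponent:
  (1·δV/V)² = (1×0.0559)² = 0.00313;  (1·δI/I)² = (1×0.0545)² = 0.00298
δP/P = √(0.00610) = 0.0781
P = 128 W, so δP = 0.0781 × 128 = 9.99 W.

128 ± 9.99 W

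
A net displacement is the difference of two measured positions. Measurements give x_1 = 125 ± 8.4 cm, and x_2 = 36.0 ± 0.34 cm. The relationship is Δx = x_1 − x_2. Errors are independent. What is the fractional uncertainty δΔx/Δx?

0.0945

For a sum/difference, combine absolute errors in quadrature:
  (δx_1)² = 70.6;  (δx_2)² = 0.116
δΔx = √(70.7) = 8.41 cm
Δx = 89.0 cm, so δΔx/Δx = 8.41/89.0 = 0.0945.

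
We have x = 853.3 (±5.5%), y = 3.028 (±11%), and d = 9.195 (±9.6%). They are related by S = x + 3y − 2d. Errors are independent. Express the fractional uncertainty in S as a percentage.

5.57%

S is a linear combination, so absolute uncertainties add in quadrature:
  (δx)² = 2200;  (3·δy)² = 0.998;  (2·δd)² = 3.12
δS = √(2210) = 47.0
S = 844.0, so δS/S = 47.0/844.0 = 0.0557.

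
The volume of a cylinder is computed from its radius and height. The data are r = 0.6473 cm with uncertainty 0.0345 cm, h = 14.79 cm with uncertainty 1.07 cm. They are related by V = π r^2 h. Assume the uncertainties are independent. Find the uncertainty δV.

Relative error in a monomial: (δV/V)² = Σ (nᵢ · δxᵢ/xᵢ)².
  (2·δr/r)² = (2×0.0533)² = 0.0114;  (1·δh/h)² = (1×0.0723)² = 0.00523
δV/V = √(0.0166) = 0.129
V = 19.47 cm^3, so δV = 0.129 × 19.47 = 2.51 cm^3.

2.51 cm^3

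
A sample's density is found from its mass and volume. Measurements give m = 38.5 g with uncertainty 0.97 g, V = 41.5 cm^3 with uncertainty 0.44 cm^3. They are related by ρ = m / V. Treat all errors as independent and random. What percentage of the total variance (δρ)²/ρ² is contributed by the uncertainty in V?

15.0%

(δρ/ρ)² = (1·δm/m)² + (-1·δV/V)²
  m term: (1×0.0252)² = 0.000635
  V term: (-1×0.0106)² = 0.000112
Total = 0.000747. Share from V = 0.000112/0.000747 = 0.150.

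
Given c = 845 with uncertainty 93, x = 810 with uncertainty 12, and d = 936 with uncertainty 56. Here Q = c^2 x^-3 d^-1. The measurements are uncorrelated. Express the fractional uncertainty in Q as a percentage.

23.2%

For a monomial Q ∝ c^2, x^-3, d^-1, fractional errors add in quadrature:
  (2·δc/c)² = (2×0.110)² = 0.0485;  (-3·δx/x)² = (-3×0.0148)² = 0.00198;  (-1·δd/d)² = (-1×0.0598)² = 0.00358
δQ/Q = √(0.0540) = 0.232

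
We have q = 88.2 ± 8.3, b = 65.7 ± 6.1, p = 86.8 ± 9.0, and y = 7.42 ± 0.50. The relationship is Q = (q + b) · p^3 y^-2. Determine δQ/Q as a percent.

Let u = q + b = 154. δu = √(δq² + δb²) = √(68.9 + 37.2) = 10.3, so δu/u = 0.0669.
Q is then a monomial in u, p, y:
δQ/Q = √((δu/u)² + (3·δp/p)² + (-2·δy/y)²) = √(0.00448 + 0.0968 + 0.0182) = 0.346

34.6%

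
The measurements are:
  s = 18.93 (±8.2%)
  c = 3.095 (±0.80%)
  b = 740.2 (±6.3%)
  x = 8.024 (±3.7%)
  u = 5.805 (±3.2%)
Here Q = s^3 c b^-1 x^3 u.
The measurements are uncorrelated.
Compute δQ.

Q is a product of powers, so relative uncertainties combine in quadrature:
  (3·δs/s)² = (3×0.0820)² = 0.0605;  (1·δc/c)² = (1×0.00800)² = 6.4e-05;  (-1·δb/b)² = (-1×0.0630)² = 0.00397;  (3·δx/x)² = (3×0.0370)² = 0.0123;  (1·δu/u)² = (1×0.0320)² = 0.00102
δQ/Q = √(0.0779) = 0.279
Q = 85060, so δQ = 0.279 × 85060 = 23700.

23700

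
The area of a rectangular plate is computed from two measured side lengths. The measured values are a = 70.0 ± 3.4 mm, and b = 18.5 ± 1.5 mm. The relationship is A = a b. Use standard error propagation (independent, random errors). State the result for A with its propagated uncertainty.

1300 ± 122 mm^2

Each factor contributes (exponent × relative error)² to (δA/A)²:
  (1·δa/a)² = (1×0.0486)² = 0.00236;  (1·δb/b)² = (1×0.0811)² = 0.00657
δA/A = √(0.00893) = 0.0945
A = 1300 mm^2, so δA = 0.0945 × 1300 = 122 mm^2.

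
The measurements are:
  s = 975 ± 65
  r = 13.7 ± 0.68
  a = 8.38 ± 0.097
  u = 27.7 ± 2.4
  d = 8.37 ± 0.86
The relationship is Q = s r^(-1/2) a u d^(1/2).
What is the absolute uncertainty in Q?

Relative error in a monomial: (δQ/Q)² = Σ (nᵢ · δxᵢ/xᵢ)².
  (1·δs/s)² = (1×0.0667)² = 0.00444;  (−½·δr/r)² = (-0.5×0.0496)² = 0.000616;  (1·δa/a)² = (1×0.0116)² = 0.000134;  (1·δu/u)² = (1×0.0866)² = 0.00751;  (½·δd/d)² = (0.5×0.103)² = 0.00264
δQ/Q = √(0.0153) = 0.124
Q = 1.77e+05, so δQ = 0.124 × 1.77e+05 = 21900.

21900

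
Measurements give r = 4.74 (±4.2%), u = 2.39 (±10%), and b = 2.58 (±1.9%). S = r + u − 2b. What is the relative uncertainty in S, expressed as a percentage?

Absolute uncertainties add in quadrature for a linear combination:
  (δr)² = 0.0396;  (δu)² = 0.0571;  (2·δb)² = 0.00961
δS = √(0.106) = 0.326
S = 1.97, so δS/S = 0.326/1.97 = 0.166.

16.6%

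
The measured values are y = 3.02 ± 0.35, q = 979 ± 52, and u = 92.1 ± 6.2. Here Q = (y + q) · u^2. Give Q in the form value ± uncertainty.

Let w = y + q = 982. δw = √(δy² + δq²) = √(0.122 + 2700) = 52.0, so δw/w = 0.0530.
Q is then a monomial in w, u:
δQ/Q = √((δw/w)² + (2·δu/u)²) = √(0.00280 + 0.0181) = 0.145
Q = 8.33e+06, so δQ = 0.145 × 8.33e+06 = 1.21e+06.

(8.33 ± 1.21) × 10^6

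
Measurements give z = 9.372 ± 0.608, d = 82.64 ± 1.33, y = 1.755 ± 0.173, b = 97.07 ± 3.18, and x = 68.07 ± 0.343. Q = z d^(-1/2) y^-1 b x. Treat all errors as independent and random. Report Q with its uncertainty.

3882 ± 477

For a monomial Q ∝ z, d^(-1/2), y^-1, b, x, fractional errors add in quadrature:
  (1·δz/z)² = (1×0.0649)² = 0.00421;  (−½·δd/d)² = (-0.5×0.0161)² = 6.48e-05;  (-1·δy/y)² = (-1×0.0986)² = 0.00972;  (1·δb/b)² = (1×0.0328)² = 0.00107;  (1·δx/x)² = (1×0.00504)² = 2.54e-05
δQ/Q = √(0.0151) = 0.123
Q = 3882, so δQ = 0.123 × 3882 = 477.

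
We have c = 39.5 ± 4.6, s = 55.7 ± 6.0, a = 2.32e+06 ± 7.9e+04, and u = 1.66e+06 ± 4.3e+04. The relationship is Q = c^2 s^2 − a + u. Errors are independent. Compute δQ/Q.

0.368

Let p = c^2·s^2 = 4.84e+06. δp/p = √((2·δc/c)² + (2·δs/s)²) = √(0.0542 + 0.0464) = 0.317, so δp = 1.54e+06.
Q = p − a + u: δQ = √(δp² + δa² + δu²) = √(2.36e+12 + 6.24e+09 + 1.85e+09) = 1.54e+06
Q = 4.18e+06, so δQ/Q = 1.54e+06/4.18e+06 = 0.368.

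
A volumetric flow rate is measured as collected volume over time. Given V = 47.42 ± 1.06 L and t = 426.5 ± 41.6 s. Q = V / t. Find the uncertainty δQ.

0.0111 L/s

For a monomial Q ∝ V, t^-1, fractional errors add in quadrature:
  (1·δV/V)² = (1×0.0224)² = 0.000500;  (-1·δt/t)² = (-1×0.0975)² = 0.00951
δQ/Q = √(0.0100) = 0.100
Q = 0.1112 L/s, so δQ = 0.100 × 0.1112 = 0.0111 L/s.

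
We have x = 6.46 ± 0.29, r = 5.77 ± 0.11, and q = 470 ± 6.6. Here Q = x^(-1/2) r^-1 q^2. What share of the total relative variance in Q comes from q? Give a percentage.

47.6%

(δQ/Q)² = (−½·δx/x)² + (-1·δr/r)² + (2·δq/q)²
  x term: (-0.5×0.0449)² = 0.000504
  r term: (-1×0.0191)² = 0.000363
  q term: (2×0.0140)² = 0.000789
Total = 0.00166. Share from q = 0.000789/0.00166 = 0.476.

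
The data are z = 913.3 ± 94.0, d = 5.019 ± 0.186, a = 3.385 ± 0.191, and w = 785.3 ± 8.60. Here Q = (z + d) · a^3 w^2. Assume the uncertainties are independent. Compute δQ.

4.37e+09

Let u = z + d = 918.3. δu = √(δz² + δd²) = √(8840 + 0.0346) = 94.0, so δu/u = 0.102.
Q is then a monomial in u, a, w:
δQ/Q = √((δu/u)² + (3·δa/a)² + (2·δw/w)²) = √(0.0105 + 0.0287 + 0.000480) = 0.199
Q = 2.197e+10, so δQ = 0.199 × 2.197e+10 = 4.37e+09.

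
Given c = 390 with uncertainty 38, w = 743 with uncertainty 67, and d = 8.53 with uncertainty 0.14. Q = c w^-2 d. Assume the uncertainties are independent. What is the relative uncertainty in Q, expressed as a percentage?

20.6%

Since Q is a product/quotient, work with relative uncertainties:
  (1·δc/c)² = (1×0.0974)² = 0.00949;  (-2·δw/w)² = (-2×0.0902)² = 0.0325;  (1·δd/d)² = (1×0.0164)² = 0.000269
δQ/Q = √(0.0423) = 0.206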